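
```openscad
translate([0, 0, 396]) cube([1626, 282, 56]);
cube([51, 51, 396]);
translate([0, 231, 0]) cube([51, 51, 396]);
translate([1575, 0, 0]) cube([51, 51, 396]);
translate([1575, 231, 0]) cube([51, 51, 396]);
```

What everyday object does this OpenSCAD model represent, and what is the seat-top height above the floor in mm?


A bench. The seat-top height is 452 mm.

A long slab on four corner posts — a bench. The slab sits at z = 396 with thickness 56, so the top is 396 + 56 = 452 mm.


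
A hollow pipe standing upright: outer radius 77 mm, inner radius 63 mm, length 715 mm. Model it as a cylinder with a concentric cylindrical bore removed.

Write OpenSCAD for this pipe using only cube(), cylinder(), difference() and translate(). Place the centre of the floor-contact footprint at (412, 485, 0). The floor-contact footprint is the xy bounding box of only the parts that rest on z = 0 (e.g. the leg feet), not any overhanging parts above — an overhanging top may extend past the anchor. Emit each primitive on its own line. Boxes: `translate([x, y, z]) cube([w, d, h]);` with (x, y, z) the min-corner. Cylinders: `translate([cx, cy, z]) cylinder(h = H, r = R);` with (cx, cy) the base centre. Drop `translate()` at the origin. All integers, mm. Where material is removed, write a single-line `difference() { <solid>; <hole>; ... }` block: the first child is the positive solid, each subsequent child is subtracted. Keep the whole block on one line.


difference() { translate([412, 485, 0]) cylinder(h = 715, r = 77); translate([412, 485, 0]) cylinder(h = 715, r = 63); }


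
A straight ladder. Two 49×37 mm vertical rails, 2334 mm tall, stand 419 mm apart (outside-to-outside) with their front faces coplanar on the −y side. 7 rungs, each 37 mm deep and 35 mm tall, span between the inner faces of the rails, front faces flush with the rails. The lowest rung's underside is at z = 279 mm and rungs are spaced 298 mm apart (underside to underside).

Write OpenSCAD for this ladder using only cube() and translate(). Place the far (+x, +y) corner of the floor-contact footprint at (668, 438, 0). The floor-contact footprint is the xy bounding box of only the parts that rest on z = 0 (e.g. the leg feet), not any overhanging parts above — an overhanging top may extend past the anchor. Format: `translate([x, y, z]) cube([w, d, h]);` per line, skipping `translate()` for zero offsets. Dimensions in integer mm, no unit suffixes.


translate([249, 401, 0]) cube([49, 37, 2334]);
translate([619, 401, 0]) cube([49, 37, 2334]);
translate([298, 401, 279]) cube([321, 37, 35]);
translate([298, 401, 577]) cube([321, 37, 35]);
translate([298, 401, 875]) cube([321, 37, 35]);
translate([298, 401, 1173]) cube([321, 37, 35]);
translate([298, 401, 1471]) cube([321, 37, 35]);
translate([298, 401, 1769]) cube([321, 37, 35]);
translate([298, 401, 2067]) cube([321, 37, 35]);


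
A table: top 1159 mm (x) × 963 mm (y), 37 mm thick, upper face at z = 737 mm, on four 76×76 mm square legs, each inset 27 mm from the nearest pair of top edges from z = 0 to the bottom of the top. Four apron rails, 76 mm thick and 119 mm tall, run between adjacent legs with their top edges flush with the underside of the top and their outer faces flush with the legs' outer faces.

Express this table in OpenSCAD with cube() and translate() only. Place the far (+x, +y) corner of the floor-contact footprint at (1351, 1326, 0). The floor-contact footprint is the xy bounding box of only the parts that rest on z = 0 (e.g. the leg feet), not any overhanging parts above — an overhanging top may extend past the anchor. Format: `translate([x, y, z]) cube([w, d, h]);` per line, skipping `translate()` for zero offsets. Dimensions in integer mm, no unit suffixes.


translate([219, 390, 700]) cube([1159, 963, 37]);
translate([246, 417, 0]) cube([76, 76, 700]);
translate([1275, 417, 0]) cube([76, 76, 700]);
translate([246, 1250, 0]) cube([76, 76, 700]);
translate([1275, 1250, 0]) cube([76, 76, 700]);
translate([322, 417, 581]) cube([953, 76, 119]);
translate([322, 1250, 581]) cube([953, 76, 119]);
translate([246, 493, 581]) cube([76, 757, 119]);
translate([1275, 493, 581]) cube([76, 757, 119]);


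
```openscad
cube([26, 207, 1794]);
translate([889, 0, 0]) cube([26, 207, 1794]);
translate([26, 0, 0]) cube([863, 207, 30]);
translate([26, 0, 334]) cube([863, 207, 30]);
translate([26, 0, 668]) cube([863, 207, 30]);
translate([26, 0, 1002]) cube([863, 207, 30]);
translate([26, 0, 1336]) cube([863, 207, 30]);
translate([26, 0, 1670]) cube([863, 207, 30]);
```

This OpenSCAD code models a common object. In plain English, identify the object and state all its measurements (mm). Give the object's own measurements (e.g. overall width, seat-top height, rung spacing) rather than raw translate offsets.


An open bookshelf. Two side panels, each 26 mm thick, 207 mm deep and 1794 mm tall, stand 915 mm apart (outside-to-outside). Between them sit 6 shelves, each 30 mm thick and 207 mm deep, spanning the full gap between the sides. The bottom shelf rests on the floor (its underside at z = 0) and the clear gap between one shelf's top and the next shelf's underside is 304 mm.


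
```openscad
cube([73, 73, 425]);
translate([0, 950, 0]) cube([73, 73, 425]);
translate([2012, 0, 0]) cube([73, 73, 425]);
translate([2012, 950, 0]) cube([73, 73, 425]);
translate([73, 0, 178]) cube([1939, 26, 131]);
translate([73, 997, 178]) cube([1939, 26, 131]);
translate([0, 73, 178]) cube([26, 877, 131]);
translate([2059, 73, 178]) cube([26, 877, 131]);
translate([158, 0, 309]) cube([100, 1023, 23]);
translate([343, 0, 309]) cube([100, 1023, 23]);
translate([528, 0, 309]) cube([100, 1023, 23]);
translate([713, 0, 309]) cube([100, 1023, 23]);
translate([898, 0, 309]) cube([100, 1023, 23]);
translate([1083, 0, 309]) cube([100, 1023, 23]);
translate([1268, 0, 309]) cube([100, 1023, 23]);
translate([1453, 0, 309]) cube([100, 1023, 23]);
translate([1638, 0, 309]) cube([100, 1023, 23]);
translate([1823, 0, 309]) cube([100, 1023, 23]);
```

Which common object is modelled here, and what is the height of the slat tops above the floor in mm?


A bed frame. The slat-top height is 332 mm.

Four posts, four rails, and a row of slats — a bed frame. Slats sit on the rails at z = 178 + 131 = 309; with slat thickness 23, the top is 332 mm.


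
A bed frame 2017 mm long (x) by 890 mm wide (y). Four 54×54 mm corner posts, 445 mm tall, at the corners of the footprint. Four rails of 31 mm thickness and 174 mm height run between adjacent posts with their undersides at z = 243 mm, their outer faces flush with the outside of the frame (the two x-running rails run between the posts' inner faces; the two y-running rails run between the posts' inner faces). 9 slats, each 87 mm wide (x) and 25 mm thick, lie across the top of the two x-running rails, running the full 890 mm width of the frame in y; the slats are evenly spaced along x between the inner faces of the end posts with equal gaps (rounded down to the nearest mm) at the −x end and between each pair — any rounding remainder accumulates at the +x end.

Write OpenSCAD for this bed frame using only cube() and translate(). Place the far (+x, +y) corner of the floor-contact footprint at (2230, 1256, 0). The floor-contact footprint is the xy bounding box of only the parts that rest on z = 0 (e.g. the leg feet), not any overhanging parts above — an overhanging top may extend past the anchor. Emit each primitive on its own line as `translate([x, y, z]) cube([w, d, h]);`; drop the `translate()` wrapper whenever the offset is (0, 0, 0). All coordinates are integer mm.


translate([213, 366, 0]) cube([54, 54, 445]);
translate([213, 1202, 0]) cube([54, 54, 445]);
translate([2176, 366, 0]) cube([54, 54, 445]);
translate([2176, 1202, 0]) cube([54, 54, 445]);
translate([267, 366, 243]) cube([1909, 31, 174]);
translate([267, 1225, 243]) cube([1909, 31, 174]);
translate([213, 420, 243]) cube([31, 782, 174]);
translate([2199, 420, 243]) cube([31, 782, 174]);
translate([379, 366, 417]) cube([87, 890, 25]);
translate([578, 366, 417]) cube([87, 890, 25]);
translate([777, 366, 417]) cube([87, 890, 25]);
translate([976, 366, 417]) cube([87, 890, 25]);
translate([1175, 366, 417]) cube([87, 890, 25]);
translate([1374, 366, 417]) cube([87, 890, 25]);
translate([1573, 366, 417]) cube([87, 890, 25]);
translate([1772, 366, 417]) cube([87, 890, 25]);
translate([1971, 366, 417]) cube([87, 890, 25]);


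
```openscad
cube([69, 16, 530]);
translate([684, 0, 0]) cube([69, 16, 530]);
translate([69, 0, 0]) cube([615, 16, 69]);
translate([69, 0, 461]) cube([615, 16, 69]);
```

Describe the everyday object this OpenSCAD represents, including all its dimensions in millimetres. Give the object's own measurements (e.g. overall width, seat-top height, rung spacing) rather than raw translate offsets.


A rectangular picture frame lying in the x–z plane (depth along y). The opening is 615 mm wide (x) by 392 mm tall (z), surrounded by a border 69 mm wide on all four sides. The frame is 16 mm deep and is made of two full-height vertical stiles with two horizontal rails fitted between them.


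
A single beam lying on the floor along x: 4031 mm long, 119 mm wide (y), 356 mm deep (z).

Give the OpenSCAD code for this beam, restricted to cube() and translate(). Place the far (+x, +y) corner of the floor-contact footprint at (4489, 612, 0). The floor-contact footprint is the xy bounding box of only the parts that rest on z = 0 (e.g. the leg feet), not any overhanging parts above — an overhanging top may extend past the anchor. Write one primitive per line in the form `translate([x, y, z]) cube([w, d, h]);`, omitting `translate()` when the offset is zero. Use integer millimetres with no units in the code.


translate([458, 493, 0]) cube([4031, 119, 356]);


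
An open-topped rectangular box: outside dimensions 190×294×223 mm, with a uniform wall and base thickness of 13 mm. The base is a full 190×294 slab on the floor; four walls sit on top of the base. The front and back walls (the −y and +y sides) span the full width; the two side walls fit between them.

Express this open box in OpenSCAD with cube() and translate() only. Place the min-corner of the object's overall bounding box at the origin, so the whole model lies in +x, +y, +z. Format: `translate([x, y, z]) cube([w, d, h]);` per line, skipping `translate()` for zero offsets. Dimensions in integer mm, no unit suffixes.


cube([190, 294, 13]);
translate([0, 0, 13]) cube([190, 13, 210]);
translate([0, 281, 13]) cube([190, 13, 210]);
translate([0, 13, 13]) cube([13, 268, 210]);
translate([177, 13, 13]) cube([13, 268, 210]);


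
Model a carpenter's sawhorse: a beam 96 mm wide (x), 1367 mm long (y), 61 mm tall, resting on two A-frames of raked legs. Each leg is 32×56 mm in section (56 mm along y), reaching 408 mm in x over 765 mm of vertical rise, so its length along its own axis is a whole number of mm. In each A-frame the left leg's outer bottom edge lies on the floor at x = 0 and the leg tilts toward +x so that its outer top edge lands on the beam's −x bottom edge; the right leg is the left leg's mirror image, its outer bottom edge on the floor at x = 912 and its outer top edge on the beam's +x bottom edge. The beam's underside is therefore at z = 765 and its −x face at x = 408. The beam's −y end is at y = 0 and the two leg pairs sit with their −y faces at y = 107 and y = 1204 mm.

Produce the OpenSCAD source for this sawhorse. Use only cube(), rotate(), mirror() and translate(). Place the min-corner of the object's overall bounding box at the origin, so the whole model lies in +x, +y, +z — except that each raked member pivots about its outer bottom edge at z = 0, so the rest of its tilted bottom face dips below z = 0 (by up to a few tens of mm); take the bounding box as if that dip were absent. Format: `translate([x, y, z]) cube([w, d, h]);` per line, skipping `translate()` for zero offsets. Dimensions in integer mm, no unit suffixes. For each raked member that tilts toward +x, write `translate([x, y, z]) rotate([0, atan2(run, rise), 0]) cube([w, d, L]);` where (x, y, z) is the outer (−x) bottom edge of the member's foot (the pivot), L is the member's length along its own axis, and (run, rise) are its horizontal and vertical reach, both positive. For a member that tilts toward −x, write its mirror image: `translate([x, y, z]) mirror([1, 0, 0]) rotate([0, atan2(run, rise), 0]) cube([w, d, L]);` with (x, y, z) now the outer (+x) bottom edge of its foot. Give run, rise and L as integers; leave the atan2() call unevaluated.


translate([408, 0, 765]) cube([96, 1367, 61]);
translate([0, 107, 0]) rotate([0, atan2(408, 765), 0]) cube([32, 56, 867]);
translate([912, 107, 0]) mirror([1, 0, 0]) rotate([0, atan2(408, 765), 0]) cube([32, 56, 867]);
translate([0, 1204, 0]) rotate([0, atan2(408, 765), 0]) cube([32, 56, 867]);
translate([912, 1204, 0]) mirror([1, 0, 0]) rotate([0, atan2(408, 765), 0]) cube([32, 56, 867]);


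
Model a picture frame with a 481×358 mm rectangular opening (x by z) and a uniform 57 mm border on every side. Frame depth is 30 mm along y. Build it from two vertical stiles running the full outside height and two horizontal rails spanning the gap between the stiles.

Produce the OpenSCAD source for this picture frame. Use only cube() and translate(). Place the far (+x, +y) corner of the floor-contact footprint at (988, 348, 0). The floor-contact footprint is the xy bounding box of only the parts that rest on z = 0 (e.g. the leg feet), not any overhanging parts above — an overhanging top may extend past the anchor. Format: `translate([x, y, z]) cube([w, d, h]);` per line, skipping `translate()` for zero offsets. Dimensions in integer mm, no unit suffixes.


translate([393, 318, 0]) cube([57, 30, 472]);
translate([931, 318, 0]) cube([57, 30, 472]);
translate([450, 318, 0]) cube([481, 30, 57]);
translate([450, 318, 415]) cube([481, 30, 57]);


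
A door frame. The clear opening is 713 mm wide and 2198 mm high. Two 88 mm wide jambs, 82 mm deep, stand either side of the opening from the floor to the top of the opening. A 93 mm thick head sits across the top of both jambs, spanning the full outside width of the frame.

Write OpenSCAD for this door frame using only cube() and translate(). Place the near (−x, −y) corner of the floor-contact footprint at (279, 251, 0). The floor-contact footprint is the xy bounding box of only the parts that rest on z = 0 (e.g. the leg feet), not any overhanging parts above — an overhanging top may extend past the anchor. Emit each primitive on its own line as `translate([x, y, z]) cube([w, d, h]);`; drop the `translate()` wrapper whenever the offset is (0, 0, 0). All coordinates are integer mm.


translate([279, 251, 0]) cube([88, 82, 2198]);
translate([1080, 251, 0]) cube([88, 82, 2198]);
translate([279, 251, 2198]) cube([889, 82, 93]);


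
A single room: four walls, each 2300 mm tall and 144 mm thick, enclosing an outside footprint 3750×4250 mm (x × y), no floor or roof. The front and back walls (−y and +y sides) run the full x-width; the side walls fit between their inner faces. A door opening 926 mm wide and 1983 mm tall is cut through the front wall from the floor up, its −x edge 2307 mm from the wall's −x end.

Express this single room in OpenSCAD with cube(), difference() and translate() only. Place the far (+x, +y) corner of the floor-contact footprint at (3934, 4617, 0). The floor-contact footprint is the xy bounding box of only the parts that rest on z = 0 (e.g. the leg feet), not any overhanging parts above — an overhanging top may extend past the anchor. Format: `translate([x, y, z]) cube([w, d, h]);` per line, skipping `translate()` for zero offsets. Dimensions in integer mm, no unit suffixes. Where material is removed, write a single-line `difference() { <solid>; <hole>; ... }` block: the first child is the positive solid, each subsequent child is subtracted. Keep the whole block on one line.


difference() { translate([184, 367, 0]) cube([3750, 144, 2300]); translate([2491, 367, 0]) cube([926, 144, 1983]); }
translate([184, 4473, 0]) cube([3750, 144, 2300]);
translate([184, 511, 0]) cube([144, 3962, 2300]);
translate([3790, 511, 0]) cube([144, 3962, 2300]);


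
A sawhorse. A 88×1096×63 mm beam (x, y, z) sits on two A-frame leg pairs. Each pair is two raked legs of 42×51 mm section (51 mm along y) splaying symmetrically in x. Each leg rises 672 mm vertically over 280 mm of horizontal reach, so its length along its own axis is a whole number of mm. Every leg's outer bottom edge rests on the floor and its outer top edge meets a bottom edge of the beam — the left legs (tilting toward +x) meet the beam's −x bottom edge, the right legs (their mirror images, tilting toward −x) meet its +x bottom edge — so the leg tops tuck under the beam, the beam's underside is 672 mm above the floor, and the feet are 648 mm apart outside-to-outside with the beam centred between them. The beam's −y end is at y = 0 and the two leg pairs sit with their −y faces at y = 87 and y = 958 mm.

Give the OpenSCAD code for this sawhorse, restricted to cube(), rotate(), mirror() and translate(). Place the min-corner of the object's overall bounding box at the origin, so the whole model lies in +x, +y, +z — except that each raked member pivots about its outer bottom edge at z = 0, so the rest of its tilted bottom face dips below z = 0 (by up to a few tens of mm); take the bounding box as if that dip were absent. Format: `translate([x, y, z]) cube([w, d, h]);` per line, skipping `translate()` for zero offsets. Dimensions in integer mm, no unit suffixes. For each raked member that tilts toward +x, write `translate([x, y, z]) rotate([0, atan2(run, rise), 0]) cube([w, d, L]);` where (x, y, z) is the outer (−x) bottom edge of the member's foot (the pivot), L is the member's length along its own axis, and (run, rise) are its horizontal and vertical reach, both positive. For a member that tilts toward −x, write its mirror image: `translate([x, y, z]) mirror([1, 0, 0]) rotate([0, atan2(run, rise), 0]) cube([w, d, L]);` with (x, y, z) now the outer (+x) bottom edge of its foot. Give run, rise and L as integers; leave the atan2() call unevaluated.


// leg length = √(280² + 672²) = 728
// right-leg outer foot x = 2·280 + 88 = 648
// beam min-corner = (280, 0, 672)
translate([280, 0, 672]) cube([88, 1096, 63]);
translate([0, 87, 0]) rotate([0, atan2(280, 672), 0]) cube([42, 51, 728]);
translate([648, 87, 0]) mirror([1, 0, 0]) rotate([0, atan2(280, 672), 0]) cube([42, 51, 728]);
translate([0, 958, 0]) rotate([0, atan2(280, 672), 0]) cube([42, 51, 728]);
translate([648, 958, 0]) mirror([1, 0, 0]) rotate([0, atan2(280, 672), 0]) cube([42, 51, 728]);


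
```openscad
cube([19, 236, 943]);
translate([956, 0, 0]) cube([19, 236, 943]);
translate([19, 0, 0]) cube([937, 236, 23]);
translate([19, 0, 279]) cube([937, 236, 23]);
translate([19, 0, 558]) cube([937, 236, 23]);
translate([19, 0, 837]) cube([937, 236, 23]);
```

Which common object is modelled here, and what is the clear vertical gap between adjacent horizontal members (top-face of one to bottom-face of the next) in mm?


A bookshelf. The clear shelf gap is 256 mm.

Two tall side panels with 4 horizontal boards between them — a bookshelf. The first two shelf undersides are at z = 0 and z = 279; with shelf thickness 23, the clear gap is 279 − 0 − 23 = 256 mm.


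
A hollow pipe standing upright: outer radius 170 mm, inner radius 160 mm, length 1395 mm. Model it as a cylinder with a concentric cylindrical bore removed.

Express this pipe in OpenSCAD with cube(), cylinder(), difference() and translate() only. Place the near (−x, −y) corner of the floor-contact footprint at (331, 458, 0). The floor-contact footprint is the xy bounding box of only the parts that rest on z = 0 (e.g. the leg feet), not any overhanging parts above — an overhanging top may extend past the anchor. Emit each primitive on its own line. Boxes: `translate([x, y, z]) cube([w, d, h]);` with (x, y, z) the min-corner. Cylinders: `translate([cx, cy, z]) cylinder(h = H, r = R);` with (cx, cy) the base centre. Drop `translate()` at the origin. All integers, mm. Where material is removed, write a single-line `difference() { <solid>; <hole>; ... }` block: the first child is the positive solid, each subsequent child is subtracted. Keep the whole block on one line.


difference() { translate([501, 628, 0]) cylinder(h = 1395, r = 170); translate([501, 628, 0]) cylinder(h = 1395, r = 160); }


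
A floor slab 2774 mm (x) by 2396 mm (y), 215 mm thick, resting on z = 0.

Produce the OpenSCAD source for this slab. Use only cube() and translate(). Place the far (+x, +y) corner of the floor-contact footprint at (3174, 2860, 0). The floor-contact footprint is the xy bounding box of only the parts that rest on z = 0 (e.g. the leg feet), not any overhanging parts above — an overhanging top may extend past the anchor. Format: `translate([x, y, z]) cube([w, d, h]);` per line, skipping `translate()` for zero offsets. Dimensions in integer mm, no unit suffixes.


translate([400, 464, 0]) cube([2774, 2396, 215]);


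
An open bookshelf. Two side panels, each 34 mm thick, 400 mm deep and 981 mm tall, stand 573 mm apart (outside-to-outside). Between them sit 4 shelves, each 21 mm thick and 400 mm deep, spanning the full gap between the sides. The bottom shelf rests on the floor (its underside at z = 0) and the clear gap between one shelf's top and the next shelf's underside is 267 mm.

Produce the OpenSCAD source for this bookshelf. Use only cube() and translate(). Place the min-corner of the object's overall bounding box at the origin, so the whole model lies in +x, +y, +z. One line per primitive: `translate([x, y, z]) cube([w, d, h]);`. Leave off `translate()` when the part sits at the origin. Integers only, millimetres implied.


cube([34, 400, 981]);
translate([539, 0, 0]) cube([34, 400, 981]);
translate([34, 0, 0]) cube([505, 400, 21]);
translate([34, 0, 288]) cube([505, 400, 21]);
translate([34, 0, 576]) cube([505, 400, 21]);
translate([34, 0, 864]) cube([505, 400, 21]);


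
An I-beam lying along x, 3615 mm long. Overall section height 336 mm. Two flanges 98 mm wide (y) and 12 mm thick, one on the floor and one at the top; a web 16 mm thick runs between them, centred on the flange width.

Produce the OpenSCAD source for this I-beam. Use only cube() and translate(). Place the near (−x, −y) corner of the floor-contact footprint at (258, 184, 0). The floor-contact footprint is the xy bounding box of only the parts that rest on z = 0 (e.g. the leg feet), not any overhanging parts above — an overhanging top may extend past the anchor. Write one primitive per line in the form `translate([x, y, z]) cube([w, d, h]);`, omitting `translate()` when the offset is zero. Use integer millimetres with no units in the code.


translate([258, 184, 0]) cube([3615, 98, 12]);
translate([258, 225, 12]) cube([3615, 16, 312]);
translate([258, 184, 324]) cube([3615, 98, 12]);


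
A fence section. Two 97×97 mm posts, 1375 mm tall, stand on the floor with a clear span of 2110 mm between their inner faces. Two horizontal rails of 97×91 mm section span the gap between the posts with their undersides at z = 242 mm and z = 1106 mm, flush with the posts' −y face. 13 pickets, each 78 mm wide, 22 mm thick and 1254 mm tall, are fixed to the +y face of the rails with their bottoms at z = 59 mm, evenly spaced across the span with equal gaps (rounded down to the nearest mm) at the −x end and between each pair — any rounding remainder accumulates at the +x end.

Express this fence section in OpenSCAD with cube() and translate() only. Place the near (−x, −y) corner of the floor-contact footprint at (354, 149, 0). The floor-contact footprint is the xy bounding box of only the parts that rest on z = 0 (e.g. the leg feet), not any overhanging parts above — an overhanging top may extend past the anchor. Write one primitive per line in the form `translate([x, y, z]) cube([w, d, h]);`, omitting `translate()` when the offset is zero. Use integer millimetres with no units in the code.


translate([354, 149, 0]) cube([97, 97, 1375]);
translate([2561, 149, 0]) cube([97, 97, 1375]);
translate([451, 149, 242]) cube([2110, 97, 91]);
translate([451, 149, 1106]) cube([2110, 97, 91]);
translate([529, 246, 59]) cube([78, 22, 1254]);
translate([685, 246, 59]) cube([78, 22, 1254]);
translate([841, 246, 59]) cube([78, 22, 1254]);
translate([997, 246, 59]) cube([78, 22, 1254]);
translate([1153, 246, 59]) cube([78, 22, 1254]);
translate([1309, 246, 59]) cube([78, 22, 1254]);
translate([1465, 246, 59]) cube([78, 22, 1254]);
translate([1621, 246, 59]) cube([78, 22, 1254]);
translate([1777, 246, 59]) cube([78, 22, 1254]);
translate([1933, 246, 59]) cube([78, 22, 1254]);
translate([2089, 246, 59]) cube([78, 22, 1254]);
translate([2245, 246, 59]) cube([78, 22, 1254]);
translate([2401, 246, 59]) cube([78, 22, 1254]);


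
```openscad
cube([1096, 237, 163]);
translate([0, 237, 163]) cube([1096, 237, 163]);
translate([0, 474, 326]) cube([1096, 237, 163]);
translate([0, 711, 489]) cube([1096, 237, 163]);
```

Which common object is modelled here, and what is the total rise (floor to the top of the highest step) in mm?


A staircase. The total rise is 652 mm.

4 identical blocks, each offset up and back from the previous — a staircase. Each step is 163 mm tall and there are 4 of them, so the total rise is 4 × 163 = 652 mm.


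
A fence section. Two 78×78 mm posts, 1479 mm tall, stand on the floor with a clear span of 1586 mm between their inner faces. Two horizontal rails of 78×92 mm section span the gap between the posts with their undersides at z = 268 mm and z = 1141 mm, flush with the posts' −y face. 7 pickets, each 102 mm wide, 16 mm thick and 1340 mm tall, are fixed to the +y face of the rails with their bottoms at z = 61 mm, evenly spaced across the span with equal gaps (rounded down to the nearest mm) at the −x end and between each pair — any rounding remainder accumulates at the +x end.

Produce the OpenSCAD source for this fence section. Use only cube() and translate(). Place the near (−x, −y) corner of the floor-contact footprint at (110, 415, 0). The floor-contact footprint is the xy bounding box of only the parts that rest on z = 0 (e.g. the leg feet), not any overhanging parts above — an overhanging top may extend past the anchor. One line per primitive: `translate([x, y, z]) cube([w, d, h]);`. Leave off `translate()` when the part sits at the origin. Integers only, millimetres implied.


translate([110, 415, 0]) cube([78, 78, 1479]);
translate([1774, 415, 0]) cube([78, 78, 1479]);
translate([188, 415, 268]) cube([1586, 78, 92]);
translate([188, 415, 1141]) cube([1586, 78, 92]);
translate([297, 493, 61]) cube([102, 16, 1340]);
translate([508, 493, 61]) cube([102, 16, 1340]);
translate([719, 493, 61]) cube([102, 16, 1340]);
translate([930, 493, 61]) cube([102, 16, 1340]);
translate([1141, 493, 61]) cube([102, 16, 1340]);
translate([1352, 493, 61]) cube([102, 16, 1340]);
translate([1563, 493, 61]) cube([102, 16, 1340]);


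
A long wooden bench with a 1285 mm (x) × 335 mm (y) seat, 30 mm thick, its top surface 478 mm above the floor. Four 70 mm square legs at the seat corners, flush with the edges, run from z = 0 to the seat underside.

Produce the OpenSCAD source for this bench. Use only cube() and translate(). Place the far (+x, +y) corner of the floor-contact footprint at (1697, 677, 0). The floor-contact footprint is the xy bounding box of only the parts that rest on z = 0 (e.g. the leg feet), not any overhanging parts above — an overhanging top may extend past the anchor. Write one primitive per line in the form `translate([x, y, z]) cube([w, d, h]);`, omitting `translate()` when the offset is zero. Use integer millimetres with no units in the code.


translate([412, 342, 448]) cube([1285, 335, 30]);
translate([412, 342, 0]) cube([70, 70, 448]);
translate([412, 607, 0]) cube([70, 70, 448]);
translate([1627, 342, 0]) cube([70, 70, 448]);
translate([1627, 607, 0]) cube([70, 70, 448]);


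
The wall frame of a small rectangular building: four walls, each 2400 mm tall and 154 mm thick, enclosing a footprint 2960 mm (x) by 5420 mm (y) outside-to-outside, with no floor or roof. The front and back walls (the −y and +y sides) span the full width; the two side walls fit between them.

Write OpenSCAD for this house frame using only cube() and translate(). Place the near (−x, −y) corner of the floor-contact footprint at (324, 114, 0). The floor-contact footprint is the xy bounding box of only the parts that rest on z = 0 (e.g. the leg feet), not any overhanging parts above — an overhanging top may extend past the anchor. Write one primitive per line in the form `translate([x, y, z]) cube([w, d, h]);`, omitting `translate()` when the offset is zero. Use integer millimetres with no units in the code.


translate([324, 114, 0]) cube([2960, 154, 2400]);
translate([324, 5380, 0]) cube([2960, 154, 2400]);
translate([324, 268, 0]) cube([154, 5112, 2400]);
translate([3130, 268, 0]) cube([154, 5112, 2400]);


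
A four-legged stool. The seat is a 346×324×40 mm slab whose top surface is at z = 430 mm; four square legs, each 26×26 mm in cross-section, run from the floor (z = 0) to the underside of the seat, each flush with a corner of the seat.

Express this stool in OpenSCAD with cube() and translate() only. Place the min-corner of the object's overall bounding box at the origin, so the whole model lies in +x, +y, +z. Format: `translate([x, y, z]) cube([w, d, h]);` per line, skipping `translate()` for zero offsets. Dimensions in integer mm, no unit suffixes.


translate([0, 0, 390]) cube([346, 324, 40]);
cube([26, 26, 390]);
translate([320, 0, 0]) cube([26, 26, 390]);
translate([0, 298, 0]) cube([26, 26, 390]);
translate([320, 298, 0]) cube([26, 26, 390]);


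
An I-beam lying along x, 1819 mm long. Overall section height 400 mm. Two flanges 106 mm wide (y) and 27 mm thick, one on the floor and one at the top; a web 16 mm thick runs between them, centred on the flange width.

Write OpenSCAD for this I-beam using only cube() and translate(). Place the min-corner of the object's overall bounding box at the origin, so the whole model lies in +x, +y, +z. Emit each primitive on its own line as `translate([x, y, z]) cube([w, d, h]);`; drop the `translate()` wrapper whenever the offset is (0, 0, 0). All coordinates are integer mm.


cube([1819, 106, 27]);
translate([0, 45, 27]) cube([1819, 16, 346]);
translate([0, 0, 373]) cube([1819, 106, 27]);


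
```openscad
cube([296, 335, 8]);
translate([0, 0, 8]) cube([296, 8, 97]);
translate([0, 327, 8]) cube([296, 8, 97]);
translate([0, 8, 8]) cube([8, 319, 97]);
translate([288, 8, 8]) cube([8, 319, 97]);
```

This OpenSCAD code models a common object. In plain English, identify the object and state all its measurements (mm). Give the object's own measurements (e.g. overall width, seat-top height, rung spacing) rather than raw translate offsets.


An open-topped rectangular box: outside dimensions 296×335×105 mm, with a uniform wall and base thickness of 8 mm. The base is a full 296×335 slab on the floor; four walls sit on top of the base. The front and back walls (the −y and +y sides) span the full width; the two side walls fit between them.


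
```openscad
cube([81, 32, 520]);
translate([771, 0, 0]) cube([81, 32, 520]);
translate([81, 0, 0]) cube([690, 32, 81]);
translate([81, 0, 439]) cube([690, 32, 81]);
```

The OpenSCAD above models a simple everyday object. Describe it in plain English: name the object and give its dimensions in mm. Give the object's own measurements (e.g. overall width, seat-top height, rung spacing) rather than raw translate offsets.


A rectangular picture frame lying in the x–z plane (depth along y). The opening is 690 mm wide (x) by 358 mm tall (z), surrounded by a border 81 mm wide on all four sides. The frame is 32 mm deep and is made of two full-height vertical stiles with two horizontal rails fitted between them.


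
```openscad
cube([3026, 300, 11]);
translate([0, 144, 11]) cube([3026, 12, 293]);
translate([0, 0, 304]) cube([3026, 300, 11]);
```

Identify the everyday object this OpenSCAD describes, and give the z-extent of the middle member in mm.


An I-beam. The web height is 293 mm.

Two wide flanges with a thin centred web — an I-beam. Overall 315 mm minus two 11 mm flanges gives a web of 315 − 2·11 = 293 mm.


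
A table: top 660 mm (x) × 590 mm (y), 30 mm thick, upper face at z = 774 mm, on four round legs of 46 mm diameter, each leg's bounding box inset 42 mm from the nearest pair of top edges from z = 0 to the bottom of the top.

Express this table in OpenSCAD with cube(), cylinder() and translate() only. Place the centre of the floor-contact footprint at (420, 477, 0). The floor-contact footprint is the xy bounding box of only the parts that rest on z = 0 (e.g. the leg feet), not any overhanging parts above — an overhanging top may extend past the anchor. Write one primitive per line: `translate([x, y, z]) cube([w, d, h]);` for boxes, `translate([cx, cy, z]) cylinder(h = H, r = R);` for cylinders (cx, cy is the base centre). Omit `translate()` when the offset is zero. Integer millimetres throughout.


translate([90, 182, 744]) cube([660, 590, 30]);
translate([155, 247, 0]) cylinder(h = 744, r = 23);
translate([685, 247, 0]) cylinder(h = 744, r = 23);
translate([155, 707, 0]) cylinder(h = 744, r = 23);
translate([685, 707, 0]) cylinder(h = 744, r = 23);


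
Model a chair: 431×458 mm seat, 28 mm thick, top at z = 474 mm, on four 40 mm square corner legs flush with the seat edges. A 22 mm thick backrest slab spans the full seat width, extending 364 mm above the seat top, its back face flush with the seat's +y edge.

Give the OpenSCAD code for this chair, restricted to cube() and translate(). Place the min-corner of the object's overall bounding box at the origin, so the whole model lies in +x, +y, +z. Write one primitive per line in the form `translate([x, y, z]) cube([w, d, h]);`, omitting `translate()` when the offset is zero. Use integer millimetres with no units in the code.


// leg_h = 474 - 28 = 446
translate([0, 0, 446]) cube([431, 458, 28]);
cube([40, 40, 446]);
translate([391, 0, 0]) cube([40, 40, 446]);
translate([0, 418, 0]) cube([40, 40, 446]);
translate([391, 418, 0]) cube([40, 40, 446]);
translate([0, 436, 474]) cube([431, 22, 364]);


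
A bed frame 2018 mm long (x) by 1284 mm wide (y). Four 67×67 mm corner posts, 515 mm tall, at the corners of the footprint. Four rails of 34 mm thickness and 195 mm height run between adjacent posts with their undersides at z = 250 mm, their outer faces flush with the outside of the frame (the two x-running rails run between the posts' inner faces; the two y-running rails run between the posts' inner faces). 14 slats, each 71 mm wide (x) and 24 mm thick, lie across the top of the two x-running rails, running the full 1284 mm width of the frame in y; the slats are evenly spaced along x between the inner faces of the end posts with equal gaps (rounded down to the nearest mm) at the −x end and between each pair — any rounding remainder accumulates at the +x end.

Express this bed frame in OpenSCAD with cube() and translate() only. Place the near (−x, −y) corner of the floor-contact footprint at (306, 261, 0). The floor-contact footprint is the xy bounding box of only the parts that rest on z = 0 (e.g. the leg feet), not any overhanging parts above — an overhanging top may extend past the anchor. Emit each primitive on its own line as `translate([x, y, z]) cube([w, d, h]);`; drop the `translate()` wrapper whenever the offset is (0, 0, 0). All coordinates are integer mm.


// slat z = rail_z + rail_h = 250 + 195 = 445
// slat gap = ⌊(1884 − 14·71) / 15⌋ = 59
translate([306, 261, 0]) cube([67, 67, 515]);
translate([306, 1478, 0]) cube([67, 67, 515]);
translate([2257, 261, 0]) cube([67, 67, 515]);
translate([2257, 1478, 0]) cube([67, 67, 515]);
translate([373, 261, 250]) cube([1884, 34, 195]);
translate([373, 1511, 250]) cube([1884, 34, 195]);
translate([306, 328, 250]) cube([34, 1150, 195]);
translate([2290, 328, 250]) cube([34, 1150, 195]);
translate([432, 261, 445]) cube([71, 1284, 24]);
translate([562, 261, 445]) cube([71, 1284, 24]);
translate([692, 261, 445]) cube([71, 1284, 24]);
translate([822, 261, 445]) cube([71, 1284, 24]);
translate([952, 261, 445]) cube([71, 1284, 24]);
translate([1082, 261, 445]) cube([71, 1284, 24]);
translate([1212, 261, 445]) cube([71, 1284, 24]);
translate([1342, 261, 445]) cube([71, 1284, 24]);
translate([1472, 261, 445]) cube([71, 1284, 24]);
translate([1602, 261, 445]) cube([71, 1284, 24]);
translate([1732, 261, 445]) cube([71, 1284, 24]);
translate([1862, 261, 445]) cube([71, 1284, 24]);
translate([1992, 261, 445]) cube([71, 1284, 24]);
translate([2122, 261, 445]) cube([71, 1284, 24]);


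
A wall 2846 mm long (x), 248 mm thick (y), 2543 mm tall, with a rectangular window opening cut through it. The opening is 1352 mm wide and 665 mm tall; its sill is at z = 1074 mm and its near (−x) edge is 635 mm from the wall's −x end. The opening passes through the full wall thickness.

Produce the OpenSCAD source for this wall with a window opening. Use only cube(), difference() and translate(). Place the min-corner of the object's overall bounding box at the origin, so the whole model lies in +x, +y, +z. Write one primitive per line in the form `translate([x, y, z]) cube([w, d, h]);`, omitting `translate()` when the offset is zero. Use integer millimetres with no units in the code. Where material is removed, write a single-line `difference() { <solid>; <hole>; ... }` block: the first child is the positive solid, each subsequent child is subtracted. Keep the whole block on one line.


difference() { cube([2846, 248, 2543]); translate([635, 0, 1074]) cube([1352, 248, 665]); }


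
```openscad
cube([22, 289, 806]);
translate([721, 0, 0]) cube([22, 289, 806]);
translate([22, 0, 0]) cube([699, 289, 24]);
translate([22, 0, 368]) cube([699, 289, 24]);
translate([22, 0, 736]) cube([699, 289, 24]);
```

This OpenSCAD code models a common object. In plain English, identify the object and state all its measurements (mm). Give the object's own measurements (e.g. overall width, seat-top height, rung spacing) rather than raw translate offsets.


An open bookshelf. Two side panels, each 22 mm thick, 289 mm deep and 806 mm tall, stand 743 mm apart (outside-to-outside). Between them sit 3 shelves, each 24 mm thick and 289 mm deep, spanning the full gap between the sides. The bottom shelf rests on the floor (its underside at z = 0) and the clear gap between one shelf's top and the next shelf's underside is 344 mm.


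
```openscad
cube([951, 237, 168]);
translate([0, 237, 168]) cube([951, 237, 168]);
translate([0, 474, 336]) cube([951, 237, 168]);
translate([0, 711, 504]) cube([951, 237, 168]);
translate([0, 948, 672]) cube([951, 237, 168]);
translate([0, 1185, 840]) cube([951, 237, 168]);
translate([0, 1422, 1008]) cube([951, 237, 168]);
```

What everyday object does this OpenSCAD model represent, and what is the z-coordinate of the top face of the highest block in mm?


A staircase. The total rise is 1176 mm.

7 identical blocks, each offset up and back from the previous — a staircase. Each step is 168 mm tall and there are 7 of them, so the total rise is 7 × 168 = 1176 mm.


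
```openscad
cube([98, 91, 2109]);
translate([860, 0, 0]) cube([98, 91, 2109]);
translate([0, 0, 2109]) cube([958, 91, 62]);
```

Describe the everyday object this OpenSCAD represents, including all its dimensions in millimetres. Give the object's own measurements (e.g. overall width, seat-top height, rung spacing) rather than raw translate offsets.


A door frame. The clear opening is 762 mm wide and 2109 mm high. Two 98 mm wide jambs, 91 mm deep, stand either side of the opening from the floor to the top of the opening. A 62 mm thick head sits across the top of both jambs, spanning the full outside width of the frame.


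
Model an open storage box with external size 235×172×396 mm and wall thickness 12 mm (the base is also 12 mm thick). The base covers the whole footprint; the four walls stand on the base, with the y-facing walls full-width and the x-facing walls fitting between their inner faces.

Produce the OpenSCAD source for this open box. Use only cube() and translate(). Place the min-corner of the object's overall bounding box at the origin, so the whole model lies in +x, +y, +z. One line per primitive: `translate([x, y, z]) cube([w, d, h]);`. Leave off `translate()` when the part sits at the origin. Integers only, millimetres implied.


cube([235, 172, 12]);
translate([0, 0, 12]) cube([235, 12, 384]);
translate([0, 160, 12]) cube([235, 12, 384]);
translate([0, 12, 12]) cube([12, 148, 384]);
translate([223, 12, 12]) cube([12, 148, 384]);
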